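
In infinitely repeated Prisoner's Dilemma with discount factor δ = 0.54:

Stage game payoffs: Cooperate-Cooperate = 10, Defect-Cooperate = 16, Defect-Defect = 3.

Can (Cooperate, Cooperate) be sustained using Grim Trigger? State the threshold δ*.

δ* = 0.4615; since δ = 0.54 ≥ 0.4615, cooperation can be sustained

Work:
For Grim Trigger:
Cooperate forever: 10/(1-δ)
Defect then punished: 16 + 3·δ/(1-δ)
Need: 10/(1-δ) ≥ 16 + 3·δ/(1-δ)
Solving: δ ≥ (T-R)/(T-P) = (16-10)/(16-3) = 0.4615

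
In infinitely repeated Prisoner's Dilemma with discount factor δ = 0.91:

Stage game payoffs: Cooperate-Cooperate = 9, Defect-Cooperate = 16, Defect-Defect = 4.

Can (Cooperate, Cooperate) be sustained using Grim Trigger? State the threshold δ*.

δ* = 0.5833; since δ = 0.91 ≥ 0.5833, cooperation can be sustained

Work:
For Grim Trigger:
Cooperate forever: 9/(1-δ)
Defect then punished: 16 + 4·δ/(1-δ)
Need: 9/(1-δ) ≥ 16 + 4·δ/(1-δ)
Solving: δ ≥ (T-R)/(T-P) = (16-9)/(16-4) = 0.5833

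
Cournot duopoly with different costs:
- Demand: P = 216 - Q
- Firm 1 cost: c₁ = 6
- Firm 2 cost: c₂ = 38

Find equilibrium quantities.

q₁* = 80.67, q₂* = 48.67

Work:
Reaction: q₁ = (216 - 6 - q₂)/2
Reaction: q₂ = (216 - 38 - q₁)/2
Solve simultaneously:
q₁* = (216 - 2×6 + 38)/3 = 80.67
q₂* = (216 - 2×38 + 6)/3 = 48.67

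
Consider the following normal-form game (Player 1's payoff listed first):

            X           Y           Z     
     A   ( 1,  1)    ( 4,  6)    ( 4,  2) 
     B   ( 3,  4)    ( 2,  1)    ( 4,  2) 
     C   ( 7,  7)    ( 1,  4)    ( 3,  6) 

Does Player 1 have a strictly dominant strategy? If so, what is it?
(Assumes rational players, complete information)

No strictly dominant strategy exists for Player 1

Work:
A strategy strictly dominates another if it gives a strictly higher payoff against every opponent action. Compare each pair of P1's strategies column-by-column:
  A vs B: [1 vs 3, 4 vs 2, 4 vs 4] → A does not strictly dominate B (column X: 1 ≤ 3)
  A vs C: [1 vs 7, 4 vs 1, 4 vs 3] → A does not strictly dominate C (column X: 1 ≤ 7)
  B vs A: [3 vs 1, 2 vs 4, 4 vs 4] → B does not strictly dominate A (column Y: 2 ≤ 4)
  B vs C: [3 vs 7, 2 vs 1, 4 vs 3] → B does not strictly dominate C (column X: 3 ≤ 7)
  C vs A: [7 vs 1, 1 vs 4, 3 vs 4] → C does not strictly dominate A (column Y: 1 ≤ 4)
  C vs B: [7 vs 3, 1 vs 2, 3 vs 4] → C does not strictly dominate B (column Y: 1 ≤ 2)
No single strategy strictly dominates all others → no strictly dominant strategy.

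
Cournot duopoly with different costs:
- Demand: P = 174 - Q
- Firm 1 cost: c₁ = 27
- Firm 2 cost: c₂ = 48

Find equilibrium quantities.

q₁* = 56.0, q₂* = 35.0

Work:
Reaction: q₁ = (174 - 27 - q₂)/2
Reaction: q₂ = (174 - 48 - q₁)/2
Solve simultaneously:
q₁* = (174 - 2×27 + 48)/3 = 56.0
q₂* = (174 - 2×48 + 27)/3 = 35.0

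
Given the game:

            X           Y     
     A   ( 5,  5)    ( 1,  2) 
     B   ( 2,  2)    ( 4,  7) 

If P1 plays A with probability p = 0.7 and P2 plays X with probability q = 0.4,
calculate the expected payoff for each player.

E[P1] = 2.78, E[P2] = 3.74

Work:
E[P1] = p·q·π₁(A,X) + p·(1-q)·π₁(A,Y) + (1-p)·q·π₁(B,X) + (1-p)·(1-q)·π₁(B,Y)
= 0.7·0.4·5 + 0.7·0.6·1 + 0.3·0.4·2 + 0.3·0.6·4
= 2.78

E[P2] = 3.74 (similar calculation)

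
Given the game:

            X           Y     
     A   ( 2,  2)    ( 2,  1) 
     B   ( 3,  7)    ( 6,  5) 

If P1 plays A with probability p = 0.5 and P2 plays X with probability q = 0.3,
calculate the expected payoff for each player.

E[P1] = 3.55, E[P2] = 3.45

Work:
E[P1] = p·q·π₁(A,X) + p·(1-q)·π₁(A,Y) + (1-p)·q·π₁(B,X) + (1-p)·(1-q)·π₁(B,Y)
= 0.5·0.3·2 + 0.5·0.7·2 + 0.5·0.3·3 + 0.5·0.7·6
= 3.55

E[P2] = 3.45 (similar calculation)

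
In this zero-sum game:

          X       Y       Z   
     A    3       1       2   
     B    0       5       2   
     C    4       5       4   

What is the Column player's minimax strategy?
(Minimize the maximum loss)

Column should play X or Z (all achieve the minimum), value = 4

Work:
Column player minimizes Row's maximum payoff:
Column X: max payoff to Row = 4
Column Y: max payoff to Row = 5
Column Z: max payoff to Row = 4
Minimum is 4, achieved by columns X, Z (tied).
Each of X or Z is a minimax strategy.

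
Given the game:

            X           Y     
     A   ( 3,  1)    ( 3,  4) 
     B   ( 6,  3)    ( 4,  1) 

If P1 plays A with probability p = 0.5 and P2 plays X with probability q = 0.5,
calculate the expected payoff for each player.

E[P1] = 4.0, E[P2] = 2.25

Work:
E[P1] = p·q·π₁(A,X) + p·(1-q)·π₁(A,Y) + (1-p)·q·π₁(B,X) + (1-p)·(1-q)·π₁(B,Y)
= 0.5·0.5·3 + 0.5·0.5·3 + 0.5·0.5·6 + 0.5·0.5·4
= 4.0

E[P2] = 2.25 (similar calculation)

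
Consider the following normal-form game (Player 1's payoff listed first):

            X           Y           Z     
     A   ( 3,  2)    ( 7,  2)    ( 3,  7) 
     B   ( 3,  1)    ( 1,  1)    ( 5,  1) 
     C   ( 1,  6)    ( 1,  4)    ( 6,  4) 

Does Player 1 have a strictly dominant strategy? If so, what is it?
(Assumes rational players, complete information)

No strictly dominant strategy exists for Player 1

Work:
A strategy strictly dominates another if it gives a strictly higher payoff against every opponent action. Compare each pair of P1's strategies column-by-column:
  A vs B: [3 vs 3, 7 vs 1, 3 vs 5] → A does not strictly dominate B (column X: 3 ≤ 3)
  A vs C: [3 vs 1, 7 vs 1, 3 vs 6] → A does not strictly dominate C (column Z: 3 ≤ 6)
  B vs A: [3 vs 3, 1 vs 7, 5 vs 3] → B does not strictly dominate A (column X: 3 ≤ 3)
  B vs C: [3 vs 1, 1 vs 1, 5 vs 6] → B does not strictly dominate C (column Y: 1 ≤ 1)
  C vs A: [1 vs 3, 1 vs 7, 6 vs 3] → C does not strictly dominate A (column X: 1 ≤ 3)
  C vs B: [1 vs 3, 1 vs 1, 6 vs 5] → C does not strictly dominate B (column X: 1 ≤ 3)
No single strategy strictly dominates all others → no strictly dominant strategy.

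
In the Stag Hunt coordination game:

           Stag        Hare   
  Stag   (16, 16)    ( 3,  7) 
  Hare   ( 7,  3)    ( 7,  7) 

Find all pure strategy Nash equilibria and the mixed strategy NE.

Pure NE: (Stag, Stag) and (Hare, Hare); Mixed NE: p = 0.3077, q = 0.3077

Work:
Check pure NE:
(Stag, Stag): (16, 16) - no unilateral deviation beneficial
(Hare, Hare): (7, 7) - no unilateral deviation beneficial
Mixed NE: P1 plays Stag with p = 0.3077, P2 plays Stag with q = 0.3077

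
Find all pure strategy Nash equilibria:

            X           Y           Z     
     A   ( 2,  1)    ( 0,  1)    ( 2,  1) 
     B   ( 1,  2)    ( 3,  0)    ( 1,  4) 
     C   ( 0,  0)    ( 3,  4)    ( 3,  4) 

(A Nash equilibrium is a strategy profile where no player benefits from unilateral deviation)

Nash equilibrium: (A, X), (C, Y), (C, Z)

Work:
Best responses:
  P1 vs X: payoffs [2, 1, 0] → best response A (payoff 2)
  P1 vs Y: payoffs [0, 3, 3] → best response B/C (payoff 3)
  P1 vs Z: payoffs [2, 1, 3] → best response C (payoff 3)
  P2 vs A: payoffs [1, 1, 1] → best response X/Y/Z (payoff 1)
  P2 vs B: payoffs [2, 0, 4] → best response Z (payoff 4)
  P2 vs C: payoffs [0, 4, 4] → best response Y/Z (payoff 4)
Mutual best responses: (A,X), (C,Y), (C,Z) → Nash equilibria.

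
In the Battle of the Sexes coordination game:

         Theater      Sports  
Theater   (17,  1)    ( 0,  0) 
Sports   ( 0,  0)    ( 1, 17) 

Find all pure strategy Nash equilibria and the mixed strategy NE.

Pure NE: (Theater, Theater) and (Sports, Sports); Mixed NE: p = 0.9444, q = 0.0556

Work:
Check pure NE:
(Theater, Theater): (17, 1) - no unilateral deviation beneficial
(Sports, Sports): (1, 17) - no unilateral deviation beneficial
Mixed NE: P1 plays Theater with p = 0.9444, P2 plays Theater with q = 0.0556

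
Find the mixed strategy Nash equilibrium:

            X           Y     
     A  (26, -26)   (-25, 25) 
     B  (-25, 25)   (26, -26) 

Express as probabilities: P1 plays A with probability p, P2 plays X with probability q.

p = 0.5, q = 0.5

Work:
Find probabilities that make opponent indifferent:
P2 chooses q to make P1 indifferent between A and B
P1 chooses p to make P2 indifferent between X and Y
Mixed NE: P1 plays (A: 0.5, B: 0.5), P2 plays (X: 0.5, Y: 0.5)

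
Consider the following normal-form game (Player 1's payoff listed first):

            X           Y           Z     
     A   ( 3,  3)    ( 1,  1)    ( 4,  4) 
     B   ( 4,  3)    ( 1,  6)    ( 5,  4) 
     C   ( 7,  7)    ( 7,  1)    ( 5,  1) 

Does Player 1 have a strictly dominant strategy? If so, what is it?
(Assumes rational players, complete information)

No strictly dominant strategy exists for Player 1

Work:
A strategy strictly dominates another if it gives a strictly higher payoff against every opponent action. Compare each pair of P1's strategies column-by-column:
  A vs B: [3 vs 4, 1 vs 1, 4 vs 5] → A does not strictly dominate B (column X: 3 ≤ 4)
  A vs C: [3 vs 7, 1 vs 7, 4 vs 5] → A does not strictly dominate C (column X: 3 ≤ 7)
  B vs A: [4 vs 3, 1 vs 1, 5 vs 4] → B does not strictly dominate A (column Y: 1 ≤ 1)
  B vs C: [4 vs 7, 1 vs 7, 5 vs 5] → B does not strictly dominate C (column X: 4 ≤ 7)
  C vs A: [7 vs 3, 7 vs 1, 5 vs 4] → C strictly dominates A
  C vs B: [7 vs 4, 7 vs 1, 5 vs 5] → C does not strictly dominate B (column Z: 5 ≤ 5)
No single strategy strictly dominates all others → no strictly dominant strategy.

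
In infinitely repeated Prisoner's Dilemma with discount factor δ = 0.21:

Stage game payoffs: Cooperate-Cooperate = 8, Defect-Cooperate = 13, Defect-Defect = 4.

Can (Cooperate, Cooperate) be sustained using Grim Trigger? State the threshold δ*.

δ* = 0.5556; since δ = 0.21 < 0.5556, cooperation cannot be sustained

Work:
For Grim Trigger:
Cooperate forever: 8/(1-δ)
Defect then punished: 13 + 4·δ/(1-δ)
Need: 8/(1-δ) ≥ 13 + 4·δ/(1-δ)
Solving: δ ≥ (T-R)/(T-P) = (13-8)/(13-4) = 0.5556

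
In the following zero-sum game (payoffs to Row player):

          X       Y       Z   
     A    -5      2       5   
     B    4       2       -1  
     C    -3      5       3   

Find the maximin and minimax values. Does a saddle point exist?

Maximin = -1, Minimax = 4, Saddle: False

Work:
Row minimums: [-5, -1, -3] → maximin = -1
Column maximums: [4, 5, 5] → minimax = 4
No saddle point (maximin ≠ minimax). Mixed strategy needed.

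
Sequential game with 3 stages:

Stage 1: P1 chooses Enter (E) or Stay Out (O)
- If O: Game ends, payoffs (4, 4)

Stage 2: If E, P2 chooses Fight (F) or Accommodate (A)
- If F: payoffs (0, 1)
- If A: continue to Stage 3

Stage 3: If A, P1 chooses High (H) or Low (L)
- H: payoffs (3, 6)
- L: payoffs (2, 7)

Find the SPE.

SPE: (O, A, H); Outcome (4, 4)

Work:
Stage 3: P1 chooses H (3 vs 2)
Stage 2: P2: F->1, A->6 (anticipating H). Choose A
Stage 1: P1: O->4, E->3 (anticipating A, H). Choose O
SPE path: O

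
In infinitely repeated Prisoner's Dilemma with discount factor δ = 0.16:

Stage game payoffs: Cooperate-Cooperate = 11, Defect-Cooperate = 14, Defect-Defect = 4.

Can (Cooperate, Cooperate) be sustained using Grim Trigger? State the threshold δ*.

δ* = 0.3; since δ = 0.16 < 0.3, cooperation cannot be sustained

Work:
For Grim Trigger:
Cooperate forever: 11/(1-δ)
Defect then punished: 14 + 4·δ/(1-δ)
Need: 11/(1-δ) ≥ 14 + 4·δ/(1-δ)
Solving: δ ≥ (T-R)/(T-P) = (14-11)/(14-4) = 0.3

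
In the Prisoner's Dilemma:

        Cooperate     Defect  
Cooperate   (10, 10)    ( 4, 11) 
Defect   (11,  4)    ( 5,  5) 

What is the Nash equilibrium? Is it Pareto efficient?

(Defect, Defect) is NE; not Pareto efficient

Work:
Defect dominates Cooperate for both players:
If P2 cooperates: Defect (11) > Cooperate (10)
If P2 defects: Defect (5) > Cooperate (4)
NE: (Defect, Defect) with payoff (5, 5)
But (Cooperate, Cooperate) = (10, 10) Pareto dominates (5, 5)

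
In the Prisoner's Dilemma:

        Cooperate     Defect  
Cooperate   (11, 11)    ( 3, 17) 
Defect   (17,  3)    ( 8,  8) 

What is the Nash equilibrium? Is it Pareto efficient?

(Defect, Defect) is NE; not Pareto efficient

Work:
Defect dominates Cooperate for both players:
If P2 cooperates: Defect (17) > Cooperate (11)
If P2 defects: Defect (8) > Cooperate (3)
NE: (Defect, Defect) with payoff (8, 8)
But (Cooperate, Cooperate) = (11, 11) Pareto dominates (8, 8)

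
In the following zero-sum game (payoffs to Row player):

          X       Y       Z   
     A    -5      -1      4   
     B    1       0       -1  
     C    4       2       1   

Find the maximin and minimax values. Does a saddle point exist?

Maximin = 1, Minimax = 2, Saddle: False

Work:
Row minimums: [-5, -1, 1] → maximin = 1
Column maximums: [4, 2, 4] → minimax = 2
No saddle point (maximin ≠ minimax). Mixed strategy needed.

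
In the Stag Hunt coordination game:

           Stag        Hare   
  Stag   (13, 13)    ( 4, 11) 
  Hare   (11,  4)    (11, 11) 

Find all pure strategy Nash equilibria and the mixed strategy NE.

Pure NE: (Stag, Stag) and (Hare, Hare); Mixed NE: p = 0.7778, q = 0.7778

Work:
Check pure NE:
(Stag, Stag): (13, 13) - no unilateral deviation beneficial
(Hare, Hare): (11, 11) - no unilateral deviation beneficial
Mixed NE: P1 plays Stag with p = 0.7778, P2 plays Stag with q = 0.7778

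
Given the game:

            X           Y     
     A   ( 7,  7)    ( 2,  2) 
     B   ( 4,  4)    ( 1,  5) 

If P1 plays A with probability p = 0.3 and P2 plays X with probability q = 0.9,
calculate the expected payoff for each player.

E[P1] = 4.54, E[P2] = 4.82

Work:
E[P1] = p·q·π₁(A,X) + p·(1-q)·π₁(A,Y) + (1-p)·q·π₁(B,X) + (1-p)·(1-q)·π₁(B,Y)
= 0.3·0.9·7 + 0.3·0.1·2 + 0.7·0.9·4 + 0.7·0.1·1
= 4.54

E[P2] = 4.82 (similar calculation)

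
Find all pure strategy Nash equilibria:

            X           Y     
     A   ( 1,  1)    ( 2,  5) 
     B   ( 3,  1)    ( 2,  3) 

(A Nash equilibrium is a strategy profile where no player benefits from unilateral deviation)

Nash equilibrium: (A, Y), (B, Y)

Work:
Best responses:
  P1 vs X: payoffs [1, 3] → best response B (payoff 3)
  P1 vs Y: payoffs [2, 2] → best response A/B (payoff 2)
  P2 vs A: payoffs [1, 5] → best response Y (payoff 5)
  P2 vs B: payoffs [1, 3] → best response Y (payoff 3)
Mutual best responses: (A,Y), (B,Y) → Nash equilibria.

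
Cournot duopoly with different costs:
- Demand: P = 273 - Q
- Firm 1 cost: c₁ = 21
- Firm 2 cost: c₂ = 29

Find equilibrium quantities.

q₁* = 86.67, q₂* = 78.67

Work:
Reaction: q₁ = (273 - 21 - q₂)/2
Reaction: q₂ = (273 - 29 - q₁)/2
Solve simultaneously:
q₁* = (273 - 2×21 + 29)/3 = 86.67
q₂* = (273 - 2×29 + 21)/3 = 78.67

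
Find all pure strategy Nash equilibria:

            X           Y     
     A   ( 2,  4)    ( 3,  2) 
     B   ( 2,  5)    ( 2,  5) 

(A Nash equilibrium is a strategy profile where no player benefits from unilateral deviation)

Nash equilibrium: (A, X), (B, X)

Work:
Best responses:
  P1 vs X: payoffs [2, 2] → best response A/B (payoff 2)
  P1 vs Y: payoffs [3, 2] → best response A (payoff 3)
  P2 vs A: payoffs [4, 2] → best response X (payoff 4)
  P2 vs B: payoffs [5, 5] → best response X/Y (payoff 5)
Mutual best responses: (A,X), (B,X) → Nash equilibria.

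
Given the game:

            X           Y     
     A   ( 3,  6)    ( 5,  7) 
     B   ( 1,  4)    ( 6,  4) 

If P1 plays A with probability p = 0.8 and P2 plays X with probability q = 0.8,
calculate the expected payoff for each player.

E[P1] = 3.12, E[P2] = 5.76

Work:
E[P1] = p·q·π₁(A,X) + p·(1-q)·π₁(A,Y) + (1-p)·q·π₁(B,X) + (1-p)·(1-q)·π₁(B,Y)
= 0.8·0.8·3 + 0.8·0.2·5 + 0.2·0.8·1 + 0.2·0.2·6
= 3.12

E[P2] = 5.76 (similar calculation)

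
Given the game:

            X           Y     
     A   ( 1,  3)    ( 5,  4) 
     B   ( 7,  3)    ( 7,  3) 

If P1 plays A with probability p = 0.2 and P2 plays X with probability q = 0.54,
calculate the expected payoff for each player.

E[P1] = 6.168, E[P2] = 3.092

Work:
E[P1] = p·q·π₁(A,X) + p·(1-q)·π₁(A,Y) + (1-p)·q·π₁(B,X) + (1-p)·(1-q)·π₁(B,Y)
= 0.2·0.54·1 + 0.2·0.46·5 + 0.8·0.54·7 + 0.8·0.46·7
= 6.168

E[P2] = 3.092 (similar calculation)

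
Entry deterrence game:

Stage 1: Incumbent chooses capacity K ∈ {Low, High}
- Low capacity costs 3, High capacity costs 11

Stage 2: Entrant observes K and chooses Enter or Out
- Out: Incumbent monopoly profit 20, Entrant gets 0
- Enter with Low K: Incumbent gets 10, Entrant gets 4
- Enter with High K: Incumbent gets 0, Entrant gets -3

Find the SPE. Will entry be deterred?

SPE: (High, Enter|Low, Out|High); Entry deterred. Incumbent net profit = 9

Work:
After Low K: Entrant enters (4 > 0)
After High K: Entrant stays out (-3 < 0)
Incumbent: Low → 10−3=7, High → 20−11=9
Incumbent chooses High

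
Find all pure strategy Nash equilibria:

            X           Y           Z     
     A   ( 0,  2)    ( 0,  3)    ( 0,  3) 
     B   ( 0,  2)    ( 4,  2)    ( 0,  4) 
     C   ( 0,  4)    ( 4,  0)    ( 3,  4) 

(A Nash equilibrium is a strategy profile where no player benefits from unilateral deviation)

Nash equilibrium: (C, X), (C, Z)

Work:
Best responses:
  P1 vs X: payoffs [0, 0, 0] → best response A/B/C (payoff 0)
  P1 vs Y: payoffs [0, 4, 4] → best response B/C (payoff 4)
  P1 vs Z: payoffs [0, 0, 3] → best response C (payoff 3)
  P2 vs A: payoffs [2, 3, 3] → best response Y/Z (payoff 3)
  P2 vs B: payoffs [2, 2, 4] → best response Z (payoff 4)
  P2 vs C: payoffs [4, 0, 4] → best response X/Z (payoff 4)
Mutual best responses: (C,X), (C,Z) → Nash equilibria.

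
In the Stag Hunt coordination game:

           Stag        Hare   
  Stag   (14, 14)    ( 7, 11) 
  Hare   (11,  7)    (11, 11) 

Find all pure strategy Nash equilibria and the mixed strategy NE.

Pure NE: (Stag, Stag) and (Hare, Hare); Mixed NE: p = 0.5714, q = 0.5714

Work:
Check pure NE:
(Stag, Stag): (14, 14) - no unilateral deviation beneficial
(Hare, Hare): (11, 11) - no unilateral deviation beneficial
Mixed NE: P1 plays Stag with p = 0.5714, P2 plays Stag with q = 0.5714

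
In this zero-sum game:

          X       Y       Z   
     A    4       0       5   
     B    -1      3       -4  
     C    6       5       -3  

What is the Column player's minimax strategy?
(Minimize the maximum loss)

Column should play Y or Z (all achieve the minimum), value = 5

Work:
Column player minimizes Row's maximum payoff:
Column X: max payoff to Row = 6
Column Y: max payoff to Row = 5
Column Z: max payoff to Row = 5
Minimum is 5, achieved by columns Y, Z (tied).
Each of Y or Z is a minimax strategy.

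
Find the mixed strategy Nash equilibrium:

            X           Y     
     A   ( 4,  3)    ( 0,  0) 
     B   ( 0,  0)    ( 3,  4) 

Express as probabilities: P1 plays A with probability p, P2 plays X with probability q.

p = 0.5714, q = 0.4286

Work:
Find probabilities that make opponent indifferent:
P2 chooses q to make P1 indifferent between A and B
P1 chooses p to make P2 indifferent between X and Y
Mixed NE: P1 plays (A: 0.5714, B: 0.4286), P2 plays (X: 0.4286, Y: 0.5714)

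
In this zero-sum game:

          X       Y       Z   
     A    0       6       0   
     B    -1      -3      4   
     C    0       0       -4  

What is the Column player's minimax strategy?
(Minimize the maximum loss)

Column should play X, value = 0

Work:
Column player minimizes Row's maximum payoff:
Column X: max payoff to Row = 0
Column Y: max payoff to Row = 6
Column Z: max payoff to Row = 4
Minimum is 0, achieved by column X.
Minimax strategy: X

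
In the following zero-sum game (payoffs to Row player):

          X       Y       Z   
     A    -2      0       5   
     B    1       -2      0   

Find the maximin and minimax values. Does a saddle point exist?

Maximin = -2, Minimax = 0, Saddle: False

Work:
Row minimums: [-2, -2] → maximin = -2
Column maximums: [1, 0, 5] → minimax = 0
No saddle point (maximin ≠ minimax). Mixed strategy needed.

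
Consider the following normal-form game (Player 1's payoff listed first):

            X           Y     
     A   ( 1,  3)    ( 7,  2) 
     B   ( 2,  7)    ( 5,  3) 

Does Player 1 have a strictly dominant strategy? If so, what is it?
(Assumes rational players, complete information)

No strictly dominant strategy exists for Player 1

Work:
A strategy strictly dominates another if it gives a strictly higher payoff against every opponent action. Compare each pair of P1's strategies column-by-column:
  A vs B: [1 vs 2, 7 vs 5] → A does not strictly dominate B (column X: 1 ≤ 2)
  B vs A: [2 vs 1, 5 vs 7] → B does not strictly dominate A (column Y: 5 ≤ 7)
No single strategy strictly dominates all others → no strictly dominant strategy.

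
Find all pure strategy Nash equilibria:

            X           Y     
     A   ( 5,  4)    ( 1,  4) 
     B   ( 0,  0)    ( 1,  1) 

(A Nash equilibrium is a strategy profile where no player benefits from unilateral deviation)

Nash equilibrium: (A, X), (A, Y), (B, Y)

Work:
Best responses:
  P1 vs X: payoffs [5, 0] → best response A (payoff 5)
  P1 vs Y: payoffs [1, 1] → best response A/B (payoff 1)
  P2 vs A: payoffs [4, 4] → best response X/Y (payoff 4)
  P2 vs B: payoffs [0, 1] → best response Y (payoff 1)
Mutual best responses: (A,X), (A,Y), (B,Y) → Nash equilibria.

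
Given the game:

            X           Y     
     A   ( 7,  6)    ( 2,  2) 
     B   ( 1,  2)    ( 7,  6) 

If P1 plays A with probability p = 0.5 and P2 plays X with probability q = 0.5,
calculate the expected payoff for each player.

E[P1] = 4.25, E[P2] = 4.0

Work:
E[P1] = p·q·π₁(A,X) + p·(1-q)·π₁(A,Y) + (1-p)·q·π₁(B,X) + (1-p)·(1-q)·π₁(B,Y)
= 0.5·0.5·7 + 0.5·0.5·2 + 0.5·0.5·1 + 0.5·0.5·7
= 4.25

E[P2] = 4.0 (similar calculation)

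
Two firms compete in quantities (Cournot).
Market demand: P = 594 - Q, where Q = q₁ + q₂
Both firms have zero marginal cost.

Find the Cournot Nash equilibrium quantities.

q₁* = q₂* = 198.0; P* = 198.0

Work:
Profit: π_i = P·q_i = (a - q_i - q_j)·q_i
FOC: ∂π_i/∂q_i = a - 2q_i - q_j = 0
Reaction function: q_i = (594 - q_j)/2
Symmetry: q* = 594/3 = 198.0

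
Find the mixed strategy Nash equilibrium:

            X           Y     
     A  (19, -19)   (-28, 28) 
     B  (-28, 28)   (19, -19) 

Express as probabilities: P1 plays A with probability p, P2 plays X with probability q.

p = 0.5, q = 0.5

Work:
Find probabilities that make opponent indifferent:
P2 chooses q to make P1 indifferent between A and B
P1 chooses p to make P2 indifferent between X and Y
Mixed NE: P1 plays (A: 0.5, B: 0.5), P2 plays (X: 0.5, Y: 0.5)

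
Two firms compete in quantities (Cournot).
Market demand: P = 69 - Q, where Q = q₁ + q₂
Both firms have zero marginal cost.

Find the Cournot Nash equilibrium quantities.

q₁* = q₂* = 23.0; P* = 23.0

Work:
Profit: π_i = P·q_i = (a - q_i - q_j)·q_i
FOC: ∂π_i/∂q_i = a - 2q_i - q_j = 0
Reaction function: q_i = (69 - q_j)/2
Symmetry: q* = 69/3 = 23.0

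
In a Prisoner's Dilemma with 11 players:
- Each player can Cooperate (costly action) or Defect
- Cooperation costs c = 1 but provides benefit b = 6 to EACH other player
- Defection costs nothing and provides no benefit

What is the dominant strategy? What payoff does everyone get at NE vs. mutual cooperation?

Dominant: Defect; NE payoff = 0; Coop payoff = 59

Work:
Defect dominates (saves cost c = 1, benefit to others is external)
NE: All defect → everyone gets 0
If all cooperate: each receives (10)×6 - 1 = 59
Social dilemma: 59 > 0 but NE gives 0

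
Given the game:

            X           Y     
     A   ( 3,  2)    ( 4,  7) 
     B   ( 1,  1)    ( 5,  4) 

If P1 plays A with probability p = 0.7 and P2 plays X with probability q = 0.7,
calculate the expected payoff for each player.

E[P1] = 2.97, E[P2] = 3.02

Work:
E[P1] = p·q·π₁(A,X) + p·(1-q)·π₁(A,Y) + (1-p)·q·π₁(B,X) + (1-p)·(1-q)·π₁(B,Y)
= 0.7·0.7·3 + 0.7·0.3·4 + 0.3·0.7·1 + 0.3·0.3·5
= 2.97

E[P2] = 3.02 (similar calculation)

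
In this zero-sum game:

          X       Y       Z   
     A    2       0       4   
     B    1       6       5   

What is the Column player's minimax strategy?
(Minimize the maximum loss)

Column should play X, value = 2

Work:
Column player minimizes Row's maximum payoff:
Column X: max payoff to Row = 2
Column Y: max payoff to Row = 6
Column Z: max payoff to Row = 5
Minimum is 2, achieved by column X.
Minimax strategy: X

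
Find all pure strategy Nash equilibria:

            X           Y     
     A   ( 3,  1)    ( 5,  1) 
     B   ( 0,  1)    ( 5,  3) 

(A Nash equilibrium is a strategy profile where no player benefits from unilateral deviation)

Nash equilibrium: (A, X), (A, Y), (B, Y)

Work:
Best responses:
  P1 vs X: payoffs [3, 0] → best response A (payoff 3)
  P1 vs Y: payoffs [5, 5] → best response A/B (payoff 5)
  P2 vs A: payoffs [1, 1] → best response X/Y (payoff 1)
  P2 vs B: payoffs [1, 3] → best response Y (payoff 3)
Mutual best responses: (A,X), (A,Y), (B,Y) → Nash equilibria.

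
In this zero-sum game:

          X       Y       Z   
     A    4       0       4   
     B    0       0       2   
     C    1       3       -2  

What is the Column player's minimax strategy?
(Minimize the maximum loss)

Column should play Y, value = 3

Work:
Column player minimizes Row's maximum payoff:
Column X: max payoff to Row = 4
Column Y: max payoff to Row = 3
Column Z: max payoff to Row = 4
Minimum is 3, achieved by column Y.
Minimax strategy: Y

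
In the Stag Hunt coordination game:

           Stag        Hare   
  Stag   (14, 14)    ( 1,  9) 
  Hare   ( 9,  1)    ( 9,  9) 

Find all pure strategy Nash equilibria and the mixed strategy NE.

Pure NE: (Stag, Stag) and (Hare, Hare); Mixed NE: p = 0.6154, q = 0.6154

Work:
Check pure NE:
(Stag, Stag): (14, 14) - no unilateral deviation beneficial
(Hare, Hare): (9, 9) - no unilateral deviation beneficial
Mixed NE: P1 plays Stag with p = 0.6154, P2 plays Stag with q = 0.6154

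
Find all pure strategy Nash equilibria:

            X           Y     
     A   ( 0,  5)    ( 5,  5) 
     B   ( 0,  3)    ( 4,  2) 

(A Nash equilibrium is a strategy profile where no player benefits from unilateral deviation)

Nash equilibrium: (A, X), (A, Y), (B, X)

Work:
Best responses:
  P1 vs X: payoffs [0, 0] → best response A/B (payoff 0)
  P1 vs Y: payoffs [5, 4] → best response A (payoff 5)
  P2 vs A: payoffs [5, 5] → best response X/Y (payoff 5)
  P2 vs B: payoffs [3, 2] → best response X (payoff 3)
Mutual best responses: (A,X), (A,Y), (B,X) → Nash equilibria.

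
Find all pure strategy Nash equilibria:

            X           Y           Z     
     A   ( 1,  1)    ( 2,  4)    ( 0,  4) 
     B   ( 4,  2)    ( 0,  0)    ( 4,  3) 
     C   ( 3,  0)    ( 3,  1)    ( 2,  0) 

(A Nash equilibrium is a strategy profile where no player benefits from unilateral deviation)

Nash equilibrium: (B, Z), (C, Y)

Work:
Best responses:
  P1 vs X: payoffs [1, 4, 3] → best response B (payoff 4)
  P1 vs Y: payoffs [2, 0, 3] → best response C (payoff 3)
  P1 vs Z: payoffs [0, 4, 2] → best response B (payoff 4)
  P2 vs A: payoffs [1, 4, 4] → best response Y/Z (payoff 4)
  P2 vs B: payoffs [2, 0, 3] → best response Z (payoff 3)
  P2 vs C: payoffs [0, 1, 0] → best response Y (payoff 1)
Mutual best responses: (B,Z), (C,Y) → Nash equilibria.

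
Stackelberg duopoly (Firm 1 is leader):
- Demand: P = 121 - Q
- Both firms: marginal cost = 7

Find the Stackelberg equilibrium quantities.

q₁* (leader) = 57.0, q₂* (follower) = 28.5

Work:
Follower's reaction: q₂ = (a - c - q₁)/2
Leader substitutes: π₁ = q₁·(a - q₁ - (a-c-q₁)/2 - c)
FOC: q₁* = (121 - 7)/2 = 57.00
Then: q₂* = (121 - 7 - 57.0)/2 = 28.50
Leader has first-mover advantage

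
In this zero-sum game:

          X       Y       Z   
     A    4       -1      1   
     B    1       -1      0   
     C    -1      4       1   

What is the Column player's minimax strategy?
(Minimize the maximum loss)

Column should play Z, value = 1

Work:
Column player minimizes Row's maximum payoff:
Column X: max payoff to Row = 4
Column Y: max payoff to Row = 4
Column Z: max payoff to Row = 1
Minimum is 1, achieved by column Z.
Minimax strategy: Z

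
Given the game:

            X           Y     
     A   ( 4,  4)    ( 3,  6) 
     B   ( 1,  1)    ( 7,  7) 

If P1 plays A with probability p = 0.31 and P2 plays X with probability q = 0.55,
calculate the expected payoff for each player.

E[P1] = 3.6535, E[P2] = 4.072

Work:
E[P1] = p·q·π₁(A,X) + p·(1-q)·π₁(A,Y) + (1-p)·q·π₁(B,X) + (1-p)·(1-q)·π₁(B,Y)
= 0.31·0.55·4 + 0.31·0.45·3 + 0.69·0.55·1 + 0.69·0.45·7
= 3.6535

E[P2] = 4.072 (similar calculation)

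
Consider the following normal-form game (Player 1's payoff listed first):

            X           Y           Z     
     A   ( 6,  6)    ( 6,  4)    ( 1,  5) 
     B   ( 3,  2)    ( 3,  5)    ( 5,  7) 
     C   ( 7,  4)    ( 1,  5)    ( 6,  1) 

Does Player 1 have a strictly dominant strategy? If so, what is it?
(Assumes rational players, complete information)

No strictly dominant strategy exists for Player 1

Work:
A strategy strictly dominates another if it gives a strictly higher payoff against every opponent action. Compare each pair of P1's strategies column-by-column:
  A vs B: [6 vs 3, 6 vs 3, 1 vs 5] → A does not strictly dominate B (column Z: 1 ≤ 5)
  A vs C: [6 vs 7, 6 vs 1, 1 vs 6] → A does not strictly dominate C (column X: 6 ≤ 7)
  B vs A: [3 vs 6, 3 vs 6, 5 vs 1] → B does not strictly dominate A (column X: 3 ≤ 6)
  B vs C: [3 vs 7, 3 vs 1, 5 vs 6] → B does not strictly dominate C (column X: 3 ≤ 7)
  C vs A: [7 vs 6, 1 vs 6, 6 vs 1] → C does not strictly dominate A (column Y: 1 ≤ 6)
  C vs B: [7 vs 3, 1 vs 3, 6 vs 5] → C does not strictly dominate B (column Y: 1 ≤ 3)
No single strategy strictly dominates all others → no strictly dominant strategy.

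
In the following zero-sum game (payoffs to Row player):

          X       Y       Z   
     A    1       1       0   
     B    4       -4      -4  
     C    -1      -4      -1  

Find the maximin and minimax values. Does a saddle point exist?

Maximin = 0, Minimax = 0, Saddle: True

Work:
Row minimums: [0, -4, -4] → maximin = 0
Column maximums: [4, 1, 0] → minimax = 0
Saddle point exists! Game value = 0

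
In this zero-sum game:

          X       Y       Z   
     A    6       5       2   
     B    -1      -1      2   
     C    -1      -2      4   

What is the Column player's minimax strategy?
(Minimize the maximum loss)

Column should play Z, value = 4

Work:
Column player minimizes Row's maximum payoff:
Column X: max payoff to Row = 6
Column Y: max payoff to Row = 5
Column Z: max payoff to Row = 4
Minimum is 4, achieved by column Z.
Minimax strategy: Z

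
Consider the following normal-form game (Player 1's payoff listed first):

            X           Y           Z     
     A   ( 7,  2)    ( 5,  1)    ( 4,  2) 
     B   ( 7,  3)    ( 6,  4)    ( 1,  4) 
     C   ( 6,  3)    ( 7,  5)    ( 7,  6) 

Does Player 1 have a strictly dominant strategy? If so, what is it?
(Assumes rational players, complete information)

No strictly dominant strategy exists for Player 1

Work:
A strategy strictly dominates another if it gives a strictly higher payoff against every opponent action. Compare each pair of P1's strategies column-by-column:
  A vs B: [7 vs 7, 5 vs 6, 4 vs 1] → A does not strictly dominate B (column X: 7 ≤ 7)
  A vs C: [7 vs 6, 5 vs 7, 4 vs 7] → A does not strictly dominate C (column Y: 5 ≤ 7)
  B vs A: [7 vs 7, 6 vs 5, 1 vs 4] → B does not strictly dominate A (column X: 7 ≤ 7)
  B vs C: [7 vs 6, 6 vs 7, 1 vs 7] → B does not strictly dominate C (column Y: 6 ≤ 7)
  C vs A: [6 vs 7, 7 vs 5, 7 vs 4] → C does not strictly dominate A (column X: 6 ≤ 7)
  C vs B: [6 vs 7, 7 vs 6, 7 vs 1] → C does not strictly dominate B (column X: 6 ≤ 7)
No single strategy strictly dominates all others → no strictly dominant strategy.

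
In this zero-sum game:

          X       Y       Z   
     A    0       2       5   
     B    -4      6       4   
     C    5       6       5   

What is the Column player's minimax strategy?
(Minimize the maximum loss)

Column should play X or Z (all achieve the minimum), value = 5

Work:
Column player minimizes Row's maximum payoff:
Column X: max payoff to Row = 5
Column Y: max payoff to Row = 6
Column Z: max payoff to Row = 5
Minimum is 5, achieved by columns X, Z (tied).
Each of X or Z is a minimax strategy.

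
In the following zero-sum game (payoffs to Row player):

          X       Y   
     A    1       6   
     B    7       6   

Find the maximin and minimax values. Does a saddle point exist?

Maximin = 6, Minimax = 6, Saddle: True

Work:
Row minimums: [1, 6] → maximin = 6
Column maximums: [7, 6] → minimax = 6
Saddle point exists! Game value = 6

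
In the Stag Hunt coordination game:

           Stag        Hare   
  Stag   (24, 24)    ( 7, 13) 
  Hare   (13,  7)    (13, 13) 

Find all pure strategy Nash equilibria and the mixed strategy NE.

Pure NE: (Stag, Stag) and (Hare, Hare); Mixed NE: p = 0.3529, q = 0.3529

Work:
Check pure NE:
(Stag, Stag): (24, 24) - no unilateral deviation beneficial
(Hare, Hare): (13, 13) - no unilateral deviation beneficial
Mixed NE: P1 plays Stag with p = 0.3529, P2 plays Stag with q = 0.3529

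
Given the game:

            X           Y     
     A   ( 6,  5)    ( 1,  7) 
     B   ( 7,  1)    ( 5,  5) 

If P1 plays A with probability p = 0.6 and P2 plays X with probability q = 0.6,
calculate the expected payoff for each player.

E[P1] = 4.88, E[P2] = 4.52

Work:
E[P1] = p·q·π₁(A,X) + p·(1-q)·π₁(A,Y) + (1-p)·q·π₁(B,X) + (1-p)·(1-q)·π₁(B,Y)
= 0.6·0.6·6 + 0.6·0.4·1 + 0.4·0.6·7 + 0.4·0.4·5
= 4.88

E[P2] = 4.52 (similar calculation)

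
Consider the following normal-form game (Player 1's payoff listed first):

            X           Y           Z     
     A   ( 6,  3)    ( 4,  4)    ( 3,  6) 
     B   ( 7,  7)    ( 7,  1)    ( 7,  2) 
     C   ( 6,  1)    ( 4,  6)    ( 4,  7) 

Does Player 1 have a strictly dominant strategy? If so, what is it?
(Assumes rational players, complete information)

Yes, Player 1's strictly dominant strategy is B

Work:
A strategy strictly dominates another if it gives a strictly higher payoff against every opponent action. Compare each pair of P1's strategies column-by-column:
  A vs B: [6 vs 7, 4 vs 7, 3 vs 7] → A does not strictly dominate B (column X: 6 ≤ 7)
  A vs C: [6 vs 6, 4 vs 4, 3 vs 4] → A does not strictly dominate C (column X: 6 ≤ 6)
  B vs A: [7 vs 6, 7 vs 4, 7 vs 3] → B strictly dominates A
  B vs C: [7 vs 6, 7 vs 4, 7 vs 4] → B strictly dominates C
  C vs A: [6 vs 6, 4 vs 4, 4 vs 3] → C does not strictly dominate A (column X: 6 ≤ 6)
  C vs B: [6 vs 7, 4 vs 7, 4 vs 7] → C does not strictly dominate B (column X: 6 ≤ 7)
B strictly dominates every other strategy → strictly dominant.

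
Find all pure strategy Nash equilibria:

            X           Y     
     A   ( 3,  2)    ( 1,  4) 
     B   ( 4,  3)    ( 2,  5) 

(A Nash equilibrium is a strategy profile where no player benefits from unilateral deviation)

Nash equilibrium: (B, Y)

Work:
Best responses:
  P1 vs X: payoffs [3, 4] → best response B (payoff 4)
  P1 vs Y: payoffs [1, 2] → best response B (payoff 2)
  P2 vs A: payoffs [2, 4] → best response Y (payoff 4)
  P2 vs B: payoffs [3, 5] → best response Y (payoff 5)
Mutual best responses: (B,Y) → Nash equilibria.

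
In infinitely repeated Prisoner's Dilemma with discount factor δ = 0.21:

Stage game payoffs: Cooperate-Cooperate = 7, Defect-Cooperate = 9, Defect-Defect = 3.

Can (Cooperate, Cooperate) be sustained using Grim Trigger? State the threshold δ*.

δ* = 0.3333; since δ = 0.21 < 0.3333, cooperation cannot be sustained

Work:
For Grim Trigger:
Cooperate forever: 7/(1-δ)
Defect then punished: 9 + 3·δ/(1-δ)
Need: 7/(1-δ) ≥ 9 + 3·δ/(1-δ)
Solving: δ ≥ (T-R)/(T-P) = (9-7)/(9-3) = 0.3333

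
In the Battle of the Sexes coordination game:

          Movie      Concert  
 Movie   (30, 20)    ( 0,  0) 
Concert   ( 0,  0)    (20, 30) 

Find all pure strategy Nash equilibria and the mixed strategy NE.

Pure NE: (Movie, Movie) and (Concert, Concert); Mixed NE: p = 0.6, q = 0.4

Work:
Check pure NE:
(Movie, Movie): (30, 20) - no unilateral deviation beneficial
(Concert, Concert): (20, 30) - no unilateral deviation beneficial
Mixed NE: P1 plays Movie with p = 0.6, P2 plays Movie with q = 0.4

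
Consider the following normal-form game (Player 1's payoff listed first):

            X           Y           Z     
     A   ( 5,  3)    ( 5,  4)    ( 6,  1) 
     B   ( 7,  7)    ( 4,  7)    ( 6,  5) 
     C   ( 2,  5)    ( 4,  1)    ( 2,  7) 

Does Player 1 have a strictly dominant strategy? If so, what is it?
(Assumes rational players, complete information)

No strictly dominant strategy exists for Player 1

Work:
A strategy strictly dominates another if it gives a strictly higher payoff against every opponent action. Compare each pair of P1's strategies column-by-column:
  A vs B: [5 vs 7, 5 vs 4, 6 vs 6] → A does not strictly dominate B (column X: 5 ≤ 7)
  A vs C: [5 vs 2, 5 vs 4, 6 vs 2] → A strictly dominates C
  B vs A: [7 vs 5, 4 vs 5, 6 vs 6] → B does not strictly dominate A (column Y: 4 ≤ 5)
  B vs C: [7 vs 2, 4 vs 4, 6 vs 2] → B does not strictly dominate C (column Y: 4 ≤ 4)
  C vs A: [2 vs 5, 4 vs 5, 2 vs 6] → C does not strictly dominate A (column X: 2 ≤ 5)
  C vs B: [2 vs 7, 4 vs 4, 2 vs 6] → C does not strictly dominate B (column X: 2 ≤ 7)
No single strategy strictly dominates all others → no strictly dominant strategy.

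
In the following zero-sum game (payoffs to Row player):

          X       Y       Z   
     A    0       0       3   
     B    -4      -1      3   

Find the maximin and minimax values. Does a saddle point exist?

Maximin = 0, Minimax = 0, Saddle: True

Work:
Row minimums: [0, -4] → maximin = 0
Column maximums: [0, 0, 3] → minimax = 0
Saddle point exists! Game value = 0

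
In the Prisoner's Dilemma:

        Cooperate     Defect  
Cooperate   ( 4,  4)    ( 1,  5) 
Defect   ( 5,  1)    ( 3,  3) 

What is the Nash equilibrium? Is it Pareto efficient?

(Defect, Defect) is NE; not Pareto efficient

Work:
Defect dominates Cooperate for both players:
If P2 cooperates: Defect (5) > Cooperate (4)
If P2 defects: Defect (3) > Cooperate (1)
NE: (Defect, Defect) with payoff (3, 3)
But (Cooperate, Cooperate) = (4, 4) Pareto dominates (3, 3)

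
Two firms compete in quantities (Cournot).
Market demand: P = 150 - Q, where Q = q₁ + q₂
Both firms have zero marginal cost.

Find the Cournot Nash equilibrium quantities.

q₁* = q₂* = 50.0; P* = 50.0

Work:
Profit: π_i = P·q_i = (a - q_i - q_j)·q_i
FOC: ∂π_i/∂q_i = a - 2q_i - q_j = 0
Reaction function: q_i = (150 - q_j)/2
Symmetry: q* = 150/3 = 50.0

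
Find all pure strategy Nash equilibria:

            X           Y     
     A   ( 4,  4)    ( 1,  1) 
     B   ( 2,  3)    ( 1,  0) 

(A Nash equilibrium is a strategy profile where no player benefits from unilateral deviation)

Nash equilibrium: (A, X)

Work:
Best responses:
  P1 vs X: payoffs [4, 2] → best response A (payoff 4)
  P1 vs Y: payoffs [1, 1] → best response A/B (payoff 1)
  P2 vs A: payoffs [4, 1] → best response X (payoff 4)
  P2 vs B: payoffs [3, 0] → best response X (payoff 3)
Mutual best responses: (A,X) → Nash equilibria.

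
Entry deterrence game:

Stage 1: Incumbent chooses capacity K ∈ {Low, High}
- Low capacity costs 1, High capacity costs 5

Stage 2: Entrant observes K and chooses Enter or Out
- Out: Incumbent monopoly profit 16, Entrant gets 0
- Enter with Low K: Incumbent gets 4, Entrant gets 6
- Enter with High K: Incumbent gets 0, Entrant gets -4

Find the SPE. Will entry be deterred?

SPE: (High, Enter|Low, Out|High); Entry deterred. Incumbent net profit = 11

Work:
After Low K: Entrant enters (6 > 0)
After High K: Entrant stays out (-4 < 0)
Incumbent: Low → 4−1=3, High → 16−5=11
Incumbent chooses High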